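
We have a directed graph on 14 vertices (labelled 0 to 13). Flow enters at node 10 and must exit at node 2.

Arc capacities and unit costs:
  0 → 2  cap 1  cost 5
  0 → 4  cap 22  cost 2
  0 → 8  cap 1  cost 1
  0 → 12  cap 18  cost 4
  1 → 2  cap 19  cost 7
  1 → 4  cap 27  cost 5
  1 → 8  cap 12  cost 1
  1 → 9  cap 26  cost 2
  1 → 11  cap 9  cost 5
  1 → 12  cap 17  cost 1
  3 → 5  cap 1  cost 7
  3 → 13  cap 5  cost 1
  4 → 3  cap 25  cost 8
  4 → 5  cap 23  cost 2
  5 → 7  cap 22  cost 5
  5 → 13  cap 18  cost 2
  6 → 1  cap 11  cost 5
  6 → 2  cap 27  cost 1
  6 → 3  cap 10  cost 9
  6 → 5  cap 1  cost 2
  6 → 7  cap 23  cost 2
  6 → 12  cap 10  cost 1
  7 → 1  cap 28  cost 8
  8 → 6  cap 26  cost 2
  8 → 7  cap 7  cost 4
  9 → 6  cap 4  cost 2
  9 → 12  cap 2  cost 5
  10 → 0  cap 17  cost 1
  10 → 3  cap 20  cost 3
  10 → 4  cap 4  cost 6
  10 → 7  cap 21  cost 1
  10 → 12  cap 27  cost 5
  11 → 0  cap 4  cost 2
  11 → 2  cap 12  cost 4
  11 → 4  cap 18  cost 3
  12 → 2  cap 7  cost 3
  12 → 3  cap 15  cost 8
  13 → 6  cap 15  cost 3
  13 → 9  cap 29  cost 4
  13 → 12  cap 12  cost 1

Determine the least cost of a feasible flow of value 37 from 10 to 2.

Minimum cost for 37 units: 392

shortest-cost path #1: 10→0→8→6→2 push 1 @ unit cost 5 (adds 5)
shortest-cost path #2: 10→0→2 push 1 @ unit cost 6 (adds 6)
shortest-cost path #3: 10→12→2 push 7 @ unit cost 8 (adds 56)
shortest-cost path #4: 10→3→13→6→2 push 5 @ unit cost 8 (adds 40)
shortest-cost path #5: 10→0→4→5→13→6→2 push 10 @ unit cost 11 (adds 110)
shortest-cost path #6: 10→7→1→8→6→2 push 11 @ unit cost 13 (adds 143)
shortest-cost path #7: 10→7→1→2 push 2 @ unit cost 16 (adds 32)
total cost = 392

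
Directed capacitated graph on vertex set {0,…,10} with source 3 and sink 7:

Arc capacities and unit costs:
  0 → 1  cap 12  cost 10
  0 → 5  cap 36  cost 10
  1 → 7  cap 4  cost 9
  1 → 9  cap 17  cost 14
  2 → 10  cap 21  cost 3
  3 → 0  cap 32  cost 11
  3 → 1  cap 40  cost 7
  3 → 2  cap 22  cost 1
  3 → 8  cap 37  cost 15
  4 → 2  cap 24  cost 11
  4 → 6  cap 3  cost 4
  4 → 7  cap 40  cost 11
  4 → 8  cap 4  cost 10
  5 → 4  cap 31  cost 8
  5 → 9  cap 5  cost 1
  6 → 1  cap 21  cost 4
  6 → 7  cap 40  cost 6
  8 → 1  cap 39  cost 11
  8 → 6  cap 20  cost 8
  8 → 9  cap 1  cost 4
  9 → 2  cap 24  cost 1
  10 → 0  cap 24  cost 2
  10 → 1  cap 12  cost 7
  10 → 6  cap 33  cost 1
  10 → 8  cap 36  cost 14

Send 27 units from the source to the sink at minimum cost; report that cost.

shortest-cost path #1: 3→2→10→6→7 push 21 @ unit cost 11 (adds 231)
shortest-cost path #2: 3→1→7 push 4 @ unit cost 16 (adds 64)
shortest-cost path #3: 3→8→6→7 push 2 @ unit cost 29 (adds 58)
total cost = 353

Minimum cost for 27 units: 353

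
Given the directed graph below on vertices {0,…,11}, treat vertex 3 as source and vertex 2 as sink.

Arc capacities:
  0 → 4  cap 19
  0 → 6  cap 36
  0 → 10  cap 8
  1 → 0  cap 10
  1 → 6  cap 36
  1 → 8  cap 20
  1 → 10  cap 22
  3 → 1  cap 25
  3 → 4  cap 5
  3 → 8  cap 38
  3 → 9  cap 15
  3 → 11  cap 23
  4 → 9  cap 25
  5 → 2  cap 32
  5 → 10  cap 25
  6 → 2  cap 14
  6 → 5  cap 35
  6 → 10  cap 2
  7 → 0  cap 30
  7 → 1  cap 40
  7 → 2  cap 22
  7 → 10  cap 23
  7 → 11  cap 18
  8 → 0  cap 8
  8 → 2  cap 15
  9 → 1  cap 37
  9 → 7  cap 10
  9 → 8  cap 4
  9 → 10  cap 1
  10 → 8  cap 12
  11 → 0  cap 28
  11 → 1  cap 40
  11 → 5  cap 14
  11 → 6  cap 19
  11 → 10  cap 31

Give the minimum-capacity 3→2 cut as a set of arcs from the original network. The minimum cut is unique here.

Min-cut arcs: {(5,2), (6,2), (8,2), (9,7)} (total capacity 71)

augment #1: 3→8→2 push 15
augment #2: 3→1→6→2 push 14
augment #3: 3→9→7→2 push 10
augment #4: 3→11→5→2 push 14
augment #5: 3→1→6→5→2 push 11
augment #6: 3→11→6→5→2 push 7
max flow = 71; residual-reachable set from 3 gives S-side
cut edges (S→T): {(5,2), (6,2), (8,2), (9,7)} total cap 71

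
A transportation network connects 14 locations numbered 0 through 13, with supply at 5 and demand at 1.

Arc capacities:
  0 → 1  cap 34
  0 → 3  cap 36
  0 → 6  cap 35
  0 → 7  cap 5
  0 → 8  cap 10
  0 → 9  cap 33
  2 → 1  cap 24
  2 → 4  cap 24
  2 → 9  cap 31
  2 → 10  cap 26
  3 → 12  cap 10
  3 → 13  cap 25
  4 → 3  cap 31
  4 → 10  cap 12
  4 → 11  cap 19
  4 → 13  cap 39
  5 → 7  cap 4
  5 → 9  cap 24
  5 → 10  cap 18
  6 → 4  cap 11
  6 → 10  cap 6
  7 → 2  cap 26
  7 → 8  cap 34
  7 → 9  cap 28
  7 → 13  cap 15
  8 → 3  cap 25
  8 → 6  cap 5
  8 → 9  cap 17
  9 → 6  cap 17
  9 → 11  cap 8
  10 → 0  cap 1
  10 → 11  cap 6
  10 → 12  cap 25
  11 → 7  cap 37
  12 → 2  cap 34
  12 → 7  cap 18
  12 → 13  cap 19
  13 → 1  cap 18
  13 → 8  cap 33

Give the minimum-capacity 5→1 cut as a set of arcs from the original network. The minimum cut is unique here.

Min-cut arcs: {(2,1), (10,0), (13,1)} (total capacity 43)

augment #1: 5→7→2→1 push 4
augment #2: 5→10→0→1 push 1
augment #3: 5→10→12→2→1 push 17
augment #4: 5→9→6→4→13→1 push 11
augment #5: 5→9→11→7→2→1 push 3
augment #6: 5→9→11→7→13→1 push 5
augment #7: 5→9→6→10→12→13→1 push 2
max flow = 43; residual-reachable set from 5 gives S-side
cut edges (S→T): {(2,1), (10,0), (13,1)} total cap 43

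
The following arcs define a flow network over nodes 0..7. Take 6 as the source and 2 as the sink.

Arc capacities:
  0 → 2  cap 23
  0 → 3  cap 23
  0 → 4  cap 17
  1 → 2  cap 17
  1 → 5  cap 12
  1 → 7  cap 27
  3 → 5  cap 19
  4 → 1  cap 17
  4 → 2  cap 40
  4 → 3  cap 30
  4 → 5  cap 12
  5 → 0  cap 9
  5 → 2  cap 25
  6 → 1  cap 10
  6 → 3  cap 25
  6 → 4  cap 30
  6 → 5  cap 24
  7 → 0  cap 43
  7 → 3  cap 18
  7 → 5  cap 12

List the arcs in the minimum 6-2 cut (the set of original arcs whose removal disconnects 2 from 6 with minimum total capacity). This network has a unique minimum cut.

Min-cut arcs: {(5,0), (5,2), (6,1), (6,4)} (total capacity 74)

augment #1: 6→1→2 push 10
augment #2: 6→4→2 push 30
augment #3: 6→5→2 push 24
augment #4: 6→3→5→2 push 1
augment #5: 6→3→5→0→2 push 9
max flow = 74; residual-reachable set from 6 gives S-side
cut edges (S→T): {(5,0), (5,2), (6,1), (6,4)} total cap 74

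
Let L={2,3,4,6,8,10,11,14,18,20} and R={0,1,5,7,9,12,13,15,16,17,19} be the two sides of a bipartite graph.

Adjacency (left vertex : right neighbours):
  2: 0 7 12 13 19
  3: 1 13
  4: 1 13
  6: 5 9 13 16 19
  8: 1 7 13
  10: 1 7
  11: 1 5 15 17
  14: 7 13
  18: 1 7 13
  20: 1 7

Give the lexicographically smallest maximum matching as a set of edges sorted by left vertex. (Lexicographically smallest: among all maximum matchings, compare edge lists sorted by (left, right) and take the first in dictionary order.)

Lex-smallest maximum matching: {(2,0), (3,1), (4,13), (6,5), (8,7), (11,15)}

|M| = 6 (so the lex-smallest maximum matching has 6 edges)
process left vertices in ascending order; for each, take the smallest-labelled available neighbour that still permits 6 edges overall, or leave it unmatched if none does
lex-smallest matching: {2-0, 3-1, 4-13, 6-5, 8-7, 11-15}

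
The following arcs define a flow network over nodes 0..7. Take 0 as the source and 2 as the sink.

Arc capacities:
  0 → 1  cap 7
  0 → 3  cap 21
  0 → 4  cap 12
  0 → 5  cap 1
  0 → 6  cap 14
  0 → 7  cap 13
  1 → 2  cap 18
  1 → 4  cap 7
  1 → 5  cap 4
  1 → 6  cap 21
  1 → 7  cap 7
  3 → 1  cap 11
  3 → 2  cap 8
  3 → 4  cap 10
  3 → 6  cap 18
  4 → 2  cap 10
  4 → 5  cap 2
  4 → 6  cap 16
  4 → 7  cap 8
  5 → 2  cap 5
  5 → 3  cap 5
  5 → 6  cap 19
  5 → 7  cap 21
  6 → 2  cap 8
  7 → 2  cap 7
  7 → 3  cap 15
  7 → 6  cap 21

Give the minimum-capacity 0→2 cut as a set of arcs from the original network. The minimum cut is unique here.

augment #1: 0→1→2 push 7
augment #2: 0→3→2 push 8
augment #3: 0→4→2 push 10
augment #4: 0→5→2 push 1
augment #5: 0→6→2 push 8
augment #6: 0→7→2 push 7
augment #7: 0→3→1→2 push 11
augment #8: 0→4→5→2 push 2
max flow = 54; residual-reachable set from 0 gives S-side
cut edges (S→T): {(0,1), (0,5), (3,1), (3,2), (4,2), (4,5), (6,2), (7,2)} total cap 54

Min-cut arcs: {(0,1), (0,5), (3,1), (3,2), (4,2), (4,5), (6,2), (7,2)} (total capacity 54)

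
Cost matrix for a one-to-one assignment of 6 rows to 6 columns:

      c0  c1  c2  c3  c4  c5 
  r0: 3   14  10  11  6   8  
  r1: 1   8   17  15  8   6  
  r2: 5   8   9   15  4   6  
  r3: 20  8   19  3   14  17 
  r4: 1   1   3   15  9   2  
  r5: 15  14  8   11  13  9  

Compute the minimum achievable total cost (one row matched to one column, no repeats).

one of 3 optimal assignments: row0→col0 (cost 3), row1→col5 (cost 6), row2→col4 (cost 4), row3→col3 (cost 3), row4→col1 (cost 1), row5→col2 (cost 8)
total = 3 + 6 + 4 + 3 + 1 + 8 = 25

Minimum assignment cost: 25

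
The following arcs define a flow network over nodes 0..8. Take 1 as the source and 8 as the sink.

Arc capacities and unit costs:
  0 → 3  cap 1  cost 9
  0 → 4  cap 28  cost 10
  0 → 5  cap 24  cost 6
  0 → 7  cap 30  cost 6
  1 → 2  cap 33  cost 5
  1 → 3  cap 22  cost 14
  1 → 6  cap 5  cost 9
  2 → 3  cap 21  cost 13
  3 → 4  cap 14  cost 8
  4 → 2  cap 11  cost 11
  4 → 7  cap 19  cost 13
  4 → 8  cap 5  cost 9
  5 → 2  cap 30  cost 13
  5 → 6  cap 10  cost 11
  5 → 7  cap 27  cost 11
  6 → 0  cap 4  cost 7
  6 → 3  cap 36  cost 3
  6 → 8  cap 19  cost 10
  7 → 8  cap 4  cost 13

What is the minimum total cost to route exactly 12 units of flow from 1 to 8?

shortest-cost path #1: 1→6→8 push 5 @ unit cost 19 (adds 95)
shortest-cost path #2: 1→3→4→8 push 5 @ unit cost 31 (adds 155)
shortest-cost path #3: 1→3→4→7→8 push 2 @ unit cost 48 (adds 96)
total cost = 346

Minimum cost for 12 units: 346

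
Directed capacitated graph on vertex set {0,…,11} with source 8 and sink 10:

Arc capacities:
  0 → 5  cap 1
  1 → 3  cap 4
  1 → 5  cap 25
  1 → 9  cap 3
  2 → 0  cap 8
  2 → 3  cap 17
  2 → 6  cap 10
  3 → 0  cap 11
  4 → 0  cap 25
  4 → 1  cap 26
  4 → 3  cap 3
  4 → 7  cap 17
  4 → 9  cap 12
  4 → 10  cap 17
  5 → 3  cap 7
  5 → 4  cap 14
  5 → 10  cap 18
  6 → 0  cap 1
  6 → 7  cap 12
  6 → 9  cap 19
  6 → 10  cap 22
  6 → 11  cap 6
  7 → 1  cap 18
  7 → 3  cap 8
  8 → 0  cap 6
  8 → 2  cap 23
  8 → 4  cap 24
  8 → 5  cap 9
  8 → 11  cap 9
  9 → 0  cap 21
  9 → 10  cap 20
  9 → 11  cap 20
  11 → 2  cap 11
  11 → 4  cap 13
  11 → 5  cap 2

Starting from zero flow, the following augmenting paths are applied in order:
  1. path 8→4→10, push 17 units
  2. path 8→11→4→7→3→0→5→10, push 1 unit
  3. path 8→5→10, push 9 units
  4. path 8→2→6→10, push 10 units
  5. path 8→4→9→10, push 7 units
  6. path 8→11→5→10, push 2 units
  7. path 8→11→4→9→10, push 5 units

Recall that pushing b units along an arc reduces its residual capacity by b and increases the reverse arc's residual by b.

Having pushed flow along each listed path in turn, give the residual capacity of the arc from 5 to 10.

after path 1 (8→4→10, push 17): res(5,10)=18
after path 2 (8→11→4→7→3→0→5→10, push 1): res(5,10)=17
after path 3 (8→5→10, push 9): res(5,10)=8
after path 4 (8→2→6→10, push 10): res(5,10)=8
after path 5 (8→4→9→10, push 7): res(5,10)=8
after path 6 (8→11→5→10, push 2): res(5,10)=6
after path 7 (8→11→4→9→10, push 5): res(5,10)=6

Residual capacity of (5,10): 6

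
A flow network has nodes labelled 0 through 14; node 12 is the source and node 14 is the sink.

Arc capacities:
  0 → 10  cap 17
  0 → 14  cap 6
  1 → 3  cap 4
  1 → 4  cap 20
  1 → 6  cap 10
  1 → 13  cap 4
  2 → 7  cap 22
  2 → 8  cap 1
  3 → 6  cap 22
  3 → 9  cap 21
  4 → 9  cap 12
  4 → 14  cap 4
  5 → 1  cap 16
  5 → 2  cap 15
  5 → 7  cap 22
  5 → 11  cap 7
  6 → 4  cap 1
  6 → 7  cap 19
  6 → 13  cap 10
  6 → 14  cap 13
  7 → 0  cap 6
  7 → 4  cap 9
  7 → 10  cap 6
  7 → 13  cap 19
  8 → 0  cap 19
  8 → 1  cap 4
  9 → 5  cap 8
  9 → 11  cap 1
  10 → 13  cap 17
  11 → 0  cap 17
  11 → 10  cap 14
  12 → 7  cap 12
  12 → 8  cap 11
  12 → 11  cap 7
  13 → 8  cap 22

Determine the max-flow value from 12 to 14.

augment #1: 12→7→0→14 bottleneck 6, total now 6
augment #2: 12→7→4→14 bottleneck 4, total now 10
augment #3: 12→8→1→6→14 bottleneck 4, total now 14
augment #4: 12→7→4→9→5→1→6→14 bottleneck 2, total now 16
augment #5: 12→8→0→7→4→9→5→1→6→14 bottleneck 3, total now 19

Maximum flow value: 19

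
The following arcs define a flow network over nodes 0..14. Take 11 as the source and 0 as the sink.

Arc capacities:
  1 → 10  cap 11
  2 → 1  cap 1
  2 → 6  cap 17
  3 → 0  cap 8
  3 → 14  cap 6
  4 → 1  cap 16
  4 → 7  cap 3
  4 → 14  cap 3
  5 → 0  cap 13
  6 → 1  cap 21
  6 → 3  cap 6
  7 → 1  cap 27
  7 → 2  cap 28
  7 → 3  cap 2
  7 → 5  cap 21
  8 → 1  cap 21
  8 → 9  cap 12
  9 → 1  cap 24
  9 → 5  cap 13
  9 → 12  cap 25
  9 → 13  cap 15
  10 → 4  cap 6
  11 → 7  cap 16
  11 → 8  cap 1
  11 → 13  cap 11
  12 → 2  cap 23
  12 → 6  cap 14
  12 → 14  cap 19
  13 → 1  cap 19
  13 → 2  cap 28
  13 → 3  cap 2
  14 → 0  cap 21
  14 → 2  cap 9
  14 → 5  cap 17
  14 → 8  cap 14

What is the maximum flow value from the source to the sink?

Maximum flow value: 27

augment #1: 11→7→3→0 bottleneck 2, total now 2
augment #2: 11→7→5→0 bottleneck 13, total now 15
augment #3: 11→13→3→0 bottleneck 2, total now 17
augment #4: 11→7→2→6→3→0 bottleneck 1, total now 18
augment #5: 11→8→9→12→14→0 bottleneck 1, total now 19
augment #6: 11→13→2→6→3→0 bottleneck 3, total now 22
augment #7: 11→13→1→10→4→14→0 bottleneck 3, total now 25
augment #8: 11→13→2→6→3→14→0 bottleneck 2, total now 27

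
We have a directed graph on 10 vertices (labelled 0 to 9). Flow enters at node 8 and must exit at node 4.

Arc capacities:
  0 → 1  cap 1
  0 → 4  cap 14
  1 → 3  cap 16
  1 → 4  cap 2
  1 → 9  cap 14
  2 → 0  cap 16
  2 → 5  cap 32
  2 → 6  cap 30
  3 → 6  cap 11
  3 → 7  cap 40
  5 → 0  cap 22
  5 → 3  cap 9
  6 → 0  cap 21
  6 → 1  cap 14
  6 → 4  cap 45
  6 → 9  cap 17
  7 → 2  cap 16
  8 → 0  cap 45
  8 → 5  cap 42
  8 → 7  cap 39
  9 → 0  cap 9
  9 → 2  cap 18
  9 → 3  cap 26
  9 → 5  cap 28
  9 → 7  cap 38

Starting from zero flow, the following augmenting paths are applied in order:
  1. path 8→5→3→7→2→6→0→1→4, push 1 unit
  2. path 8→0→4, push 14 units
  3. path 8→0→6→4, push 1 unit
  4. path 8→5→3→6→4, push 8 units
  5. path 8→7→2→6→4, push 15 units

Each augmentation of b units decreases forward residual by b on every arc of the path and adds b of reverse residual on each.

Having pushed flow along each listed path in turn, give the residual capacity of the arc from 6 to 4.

Residual capacity of (6,4): 21

after path 1 (8→5→3→7→2→6→0→1→4, push 1): res(6,4)=45
after path 2 (8→0→4, push 14): res(6,4)=45
after path 3 (8→0→6→4, push 1): res(6,4)=44
after path 4 (8→5→3→6→4, push 8): res(6,4)=36
after path 5 (8→7→2→6→4, push 15): res(6,4)=21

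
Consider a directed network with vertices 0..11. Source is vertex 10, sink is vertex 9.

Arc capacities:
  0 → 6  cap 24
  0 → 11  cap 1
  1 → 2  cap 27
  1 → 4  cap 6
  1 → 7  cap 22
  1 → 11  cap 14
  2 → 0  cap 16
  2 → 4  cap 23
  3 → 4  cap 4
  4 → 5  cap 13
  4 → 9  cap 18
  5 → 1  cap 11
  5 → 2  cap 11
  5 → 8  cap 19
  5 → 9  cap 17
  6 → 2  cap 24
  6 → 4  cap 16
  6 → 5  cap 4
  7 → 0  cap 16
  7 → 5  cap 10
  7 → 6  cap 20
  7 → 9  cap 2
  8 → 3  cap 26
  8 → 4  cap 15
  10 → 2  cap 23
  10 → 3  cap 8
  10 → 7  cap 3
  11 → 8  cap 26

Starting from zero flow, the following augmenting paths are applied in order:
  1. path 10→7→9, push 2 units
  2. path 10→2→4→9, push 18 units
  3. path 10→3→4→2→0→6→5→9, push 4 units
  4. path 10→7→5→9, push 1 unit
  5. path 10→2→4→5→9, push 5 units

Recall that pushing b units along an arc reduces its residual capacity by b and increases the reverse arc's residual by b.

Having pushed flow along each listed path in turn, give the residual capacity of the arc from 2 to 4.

Residual capacity of (2,4): 4

after path 1 (10→7→9, push 2): res(2,4)=23
after path 2 (10→2→4→9, push 18): res(2,4)=5
after path 3 (10→3→4→2→0→6→5→9, push 4): res(2,4)=9
after path 4 (10→7→5→9, push 1): res(2,4)=9
after path 5 (10→2→4→5→9, push 5): res(2,4)=4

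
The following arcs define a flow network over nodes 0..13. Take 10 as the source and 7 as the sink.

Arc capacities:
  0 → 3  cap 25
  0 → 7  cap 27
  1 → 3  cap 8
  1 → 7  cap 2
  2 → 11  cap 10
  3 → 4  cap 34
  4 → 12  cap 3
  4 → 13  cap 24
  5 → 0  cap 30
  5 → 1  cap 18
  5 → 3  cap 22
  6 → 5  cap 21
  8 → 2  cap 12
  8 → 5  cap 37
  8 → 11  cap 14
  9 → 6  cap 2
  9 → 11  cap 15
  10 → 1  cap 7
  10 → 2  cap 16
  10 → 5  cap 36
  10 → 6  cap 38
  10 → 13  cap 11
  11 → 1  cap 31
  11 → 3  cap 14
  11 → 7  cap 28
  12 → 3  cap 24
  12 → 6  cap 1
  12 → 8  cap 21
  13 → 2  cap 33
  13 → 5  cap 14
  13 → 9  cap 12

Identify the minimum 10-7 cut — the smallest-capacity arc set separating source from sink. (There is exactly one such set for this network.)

Min-cut arcs: {(0,7), (1,7), (2,11), (4,12), (13,9)} (total capacity 54)

augment #1: 10→1→7 push 2
augment #2: 10→2→11→7 push 10
augment #3: 10→5→0→7 push 27
augment #4: 10→13→9→11→7 push 11
augment #5: 10→1→3→4→12→8→11→7 push 3
augment #6: 10→1→3→4→13→9→11→7 push 1
max flow = 54; residual-reachable set from 10 gives S-side
cut edges (S→T): {(0,7), (1,7), (2,11), (4,12), (13,9)} total cap 54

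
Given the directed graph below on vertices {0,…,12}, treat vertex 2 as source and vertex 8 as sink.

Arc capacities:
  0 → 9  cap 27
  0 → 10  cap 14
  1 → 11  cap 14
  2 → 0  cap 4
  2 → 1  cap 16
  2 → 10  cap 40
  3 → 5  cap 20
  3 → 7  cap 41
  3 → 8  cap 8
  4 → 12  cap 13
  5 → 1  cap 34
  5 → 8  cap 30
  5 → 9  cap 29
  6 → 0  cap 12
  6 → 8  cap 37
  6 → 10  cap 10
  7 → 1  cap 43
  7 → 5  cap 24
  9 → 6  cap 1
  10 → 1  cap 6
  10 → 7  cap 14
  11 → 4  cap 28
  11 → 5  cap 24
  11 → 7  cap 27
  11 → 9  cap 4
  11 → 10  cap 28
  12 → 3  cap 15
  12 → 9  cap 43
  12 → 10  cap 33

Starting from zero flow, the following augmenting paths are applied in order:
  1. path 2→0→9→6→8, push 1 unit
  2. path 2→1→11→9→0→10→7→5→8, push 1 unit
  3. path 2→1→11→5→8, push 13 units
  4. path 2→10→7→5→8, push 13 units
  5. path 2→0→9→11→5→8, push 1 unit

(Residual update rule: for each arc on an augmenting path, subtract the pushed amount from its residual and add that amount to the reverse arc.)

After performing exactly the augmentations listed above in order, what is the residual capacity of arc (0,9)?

Residual capacity of (0,9): 26

after path 1 (2→0→9→6→8, push 1): res(0,9)=26
after path 2 (2→1→11→9→0→10→7→5→8, push 1): res(0,9)=27
after path 3 (2→1→11→5→8, push 13): res(0,9)=27
after path 4 (2→10→7→5→8, push 13): res(0,9)=27
after path 5 (2→0→9→11→5→8, push 1): res(0,9)=26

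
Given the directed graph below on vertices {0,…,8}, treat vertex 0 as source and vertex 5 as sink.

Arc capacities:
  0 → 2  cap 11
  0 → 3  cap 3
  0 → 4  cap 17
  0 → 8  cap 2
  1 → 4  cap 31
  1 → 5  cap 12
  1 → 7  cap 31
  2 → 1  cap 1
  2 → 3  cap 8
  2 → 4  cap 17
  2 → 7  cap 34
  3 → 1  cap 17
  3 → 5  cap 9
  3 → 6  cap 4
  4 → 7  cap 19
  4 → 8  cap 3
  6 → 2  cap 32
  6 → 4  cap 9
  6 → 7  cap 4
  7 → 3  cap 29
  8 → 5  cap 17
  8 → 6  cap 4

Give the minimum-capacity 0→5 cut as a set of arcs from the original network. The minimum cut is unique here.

Min-cut arcs: {(0,8), (1,5), (3,5), (4,8)} (total capacity 26)

augment #1: 0→3→5 push 3
augment #2: 0→8→5 push 2
augment #3: 0→2→1→5 push 1
augment #4: 0→2→3→5 push 6
augment #5: 0→4→8→5 push 3
augment #6: 0→2→3→1→5 push 2
augment #7: 0→2→7→3→1→5 push 2
augment #8: 0→4→7→3→1→5 push 7
max flow = 26; residual-reachable set from 0 gives S-side
cut edges (S→T): {(0,8), (1,5), (3,5), (4,8)} total cap 26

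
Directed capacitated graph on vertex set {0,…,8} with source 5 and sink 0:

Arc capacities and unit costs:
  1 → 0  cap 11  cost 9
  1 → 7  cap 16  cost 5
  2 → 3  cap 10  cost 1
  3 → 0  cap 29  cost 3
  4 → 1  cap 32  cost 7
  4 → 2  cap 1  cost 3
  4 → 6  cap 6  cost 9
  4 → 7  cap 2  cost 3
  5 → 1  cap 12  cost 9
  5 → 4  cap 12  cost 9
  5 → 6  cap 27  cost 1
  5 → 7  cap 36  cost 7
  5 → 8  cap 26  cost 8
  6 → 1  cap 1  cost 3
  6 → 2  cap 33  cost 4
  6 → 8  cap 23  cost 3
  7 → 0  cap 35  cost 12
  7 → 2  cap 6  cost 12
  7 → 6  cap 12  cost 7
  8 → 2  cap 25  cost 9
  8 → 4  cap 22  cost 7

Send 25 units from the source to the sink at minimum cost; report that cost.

shortest-cost path #1: 5→6→2→3→0 push 10 @ unit cost 9 (adds 90)
shortest-cost path #2: 5→6→1→0 push 1 @ unit cost 13 (adds 13)
shortest-cost path #3: 5→1→0 push 10 @ unit cost 18 (adds 180)
shortest-cost path #4: 5→7→0 push 4 @ unit cost 19 (adds 76)
total cost = 359

Minimum cost for 25 units: 359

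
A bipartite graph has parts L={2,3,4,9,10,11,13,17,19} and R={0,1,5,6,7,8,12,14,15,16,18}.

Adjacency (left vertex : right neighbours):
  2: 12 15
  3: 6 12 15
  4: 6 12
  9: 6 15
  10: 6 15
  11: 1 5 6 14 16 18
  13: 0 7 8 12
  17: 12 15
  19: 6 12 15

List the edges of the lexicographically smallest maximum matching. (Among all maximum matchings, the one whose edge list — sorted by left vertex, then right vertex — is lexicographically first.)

|M| = 5 (so the lex-smallest maximum matching has 5 edges)
process left vertices in ascending order; for each, take the smallest-labelled available neighbour that still permits 5 edges overall, or leave it unmatched if none does
lex-smallest matching: {2-12, 3-6, 9-15, 11-1, 13-0}

Lex-smallest maximum matching: {(2,12), (3,6), (9,15), (11,1), (13,0)}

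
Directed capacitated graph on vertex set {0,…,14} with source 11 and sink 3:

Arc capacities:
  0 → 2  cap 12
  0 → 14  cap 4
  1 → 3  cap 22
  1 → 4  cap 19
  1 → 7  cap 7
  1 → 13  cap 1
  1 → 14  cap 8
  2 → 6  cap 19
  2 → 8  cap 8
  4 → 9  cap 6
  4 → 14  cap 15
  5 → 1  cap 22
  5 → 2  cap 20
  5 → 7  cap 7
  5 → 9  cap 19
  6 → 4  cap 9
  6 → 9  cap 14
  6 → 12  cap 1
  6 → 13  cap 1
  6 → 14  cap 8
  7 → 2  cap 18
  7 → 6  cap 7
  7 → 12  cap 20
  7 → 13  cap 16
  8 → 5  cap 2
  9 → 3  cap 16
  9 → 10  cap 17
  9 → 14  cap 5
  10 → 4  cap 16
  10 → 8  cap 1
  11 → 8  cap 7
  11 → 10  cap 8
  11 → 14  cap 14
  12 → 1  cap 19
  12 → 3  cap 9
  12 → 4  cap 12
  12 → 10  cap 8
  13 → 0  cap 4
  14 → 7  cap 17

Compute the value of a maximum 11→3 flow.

augment #1: 11→8→5→1→3 bottleneck 2, total now 2
augment #2: 11→10→4→9→3 bottleneck 6, total now 8
augment #3: 11→14→7→12→3 bottleneck 9, total now 17
augment #4: 11→14→7→6→9→3 bottleneck 5, total now 22
augment #5: 11→10→4→14→7→6→9→3 bottleneck 2, total now 24

Maximum flow value: 24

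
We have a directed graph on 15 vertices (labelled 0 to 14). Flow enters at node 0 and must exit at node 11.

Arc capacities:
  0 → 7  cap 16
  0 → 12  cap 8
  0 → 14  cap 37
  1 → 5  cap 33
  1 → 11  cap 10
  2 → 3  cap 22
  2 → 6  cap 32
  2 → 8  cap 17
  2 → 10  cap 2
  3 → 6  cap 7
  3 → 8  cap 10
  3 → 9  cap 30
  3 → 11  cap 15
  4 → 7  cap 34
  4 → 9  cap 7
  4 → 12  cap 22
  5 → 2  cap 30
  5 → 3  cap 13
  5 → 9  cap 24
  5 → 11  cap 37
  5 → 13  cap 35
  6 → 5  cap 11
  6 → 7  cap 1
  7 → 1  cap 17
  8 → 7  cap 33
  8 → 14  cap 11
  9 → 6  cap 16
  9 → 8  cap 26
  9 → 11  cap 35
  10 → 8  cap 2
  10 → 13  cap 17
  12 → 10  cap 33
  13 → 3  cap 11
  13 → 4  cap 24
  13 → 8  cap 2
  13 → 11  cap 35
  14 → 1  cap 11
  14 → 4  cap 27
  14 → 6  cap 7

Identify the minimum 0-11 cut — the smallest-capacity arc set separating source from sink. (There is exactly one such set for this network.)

Min-cut arcs: {(4,9), (7,1), (10,13), (14,1), (14,6)} (total capacity 59)

augment #1: 0→7→1→11 push 10
augment #2: 0→7→1→5→11 push 6
augment #3: 0→12→10→13→11 push 8
augment #4: 0→14→1→5→11 push 11
augment #5: 0→14→4→9→11 push 7
augment #6: 0→14→6→5→11 push 7
augment #7: 0→14→4→7→1→5→11 push 1
augment #8: 0→14→4→12→10→13→11 push 9
max flow = 59; residual-reachable set from 0 gives S-side
cut edges (S→T): {(4,9), (7,1), (10,13), (14,1), (14,6)} total cap 59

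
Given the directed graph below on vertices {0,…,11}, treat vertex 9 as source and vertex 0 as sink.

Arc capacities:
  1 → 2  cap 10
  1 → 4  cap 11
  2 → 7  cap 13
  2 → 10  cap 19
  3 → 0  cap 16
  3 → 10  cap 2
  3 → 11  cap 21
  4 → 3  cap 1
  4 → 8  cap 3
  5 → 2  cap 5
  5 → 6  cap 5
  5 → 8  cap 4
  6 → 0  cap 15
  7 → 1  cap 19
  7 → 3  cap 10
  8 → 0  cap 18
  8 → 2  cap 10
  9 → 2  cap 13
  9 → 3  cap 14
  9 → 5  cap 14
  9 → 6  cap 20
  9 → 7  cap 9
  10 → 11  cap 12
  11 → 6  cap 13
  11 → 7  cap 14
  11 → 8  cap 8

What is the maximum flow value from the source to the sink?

augment #1: 9→3→0 bottleneck 14, total now 14
augment #2: 9→6→0 bottleneck 15, total now 29
augment #3: 9→5→8→0 bottleneck 4, total now 33
augment #4: 9→7→3→0 bottleneck 2, total now 35
augment #5: 9→2→10→11→8→0 bottleneck 8, total now 43
augment #6: 9→7→1→4→8→0 bottleneck 3, total now 46

Maximum flow value: 46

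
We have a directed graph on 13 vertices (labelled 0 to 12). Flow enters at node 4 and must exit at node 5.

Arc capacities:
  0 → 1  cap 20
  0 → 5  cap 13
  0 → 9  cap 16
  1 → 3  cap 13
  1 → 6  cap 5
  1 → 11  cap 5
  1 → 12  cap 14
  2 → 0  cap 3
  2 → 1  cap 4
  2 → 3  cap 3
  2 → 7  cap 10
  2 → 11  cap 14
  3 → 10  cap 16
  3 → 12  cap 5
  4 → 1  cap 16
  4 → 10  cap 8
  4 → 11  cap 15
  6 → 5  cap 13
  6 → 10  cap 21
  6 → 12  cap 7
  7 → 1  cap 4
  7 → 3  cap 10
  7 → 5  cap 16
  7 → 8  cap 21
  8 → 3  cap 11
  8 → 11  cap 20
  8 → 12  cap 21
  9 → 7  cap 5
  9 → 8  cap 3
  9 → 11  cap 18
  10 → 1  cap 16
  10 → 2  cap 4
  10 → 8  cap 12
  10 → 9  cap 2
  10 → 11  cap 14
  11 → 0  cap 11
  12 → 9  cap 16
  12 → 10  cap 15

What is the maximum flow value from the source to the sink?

Maximum flow value: 25

augment #1: 4→1→6→5 bottleneck 5, total now 5
augment #2: 4→11→0→5 bottleneck 11, total now 16
augment #3: 4→10→2→0→5 bottleneck 2, total now 18
augment #4: 4→10→2→7→5 bottleneck 2, total now 20
augment #5: 4→10→9→7→5 bottleneck 2, total now 22
augment #6: 4→1→12→9→7→5 bottleneck 3, total now 25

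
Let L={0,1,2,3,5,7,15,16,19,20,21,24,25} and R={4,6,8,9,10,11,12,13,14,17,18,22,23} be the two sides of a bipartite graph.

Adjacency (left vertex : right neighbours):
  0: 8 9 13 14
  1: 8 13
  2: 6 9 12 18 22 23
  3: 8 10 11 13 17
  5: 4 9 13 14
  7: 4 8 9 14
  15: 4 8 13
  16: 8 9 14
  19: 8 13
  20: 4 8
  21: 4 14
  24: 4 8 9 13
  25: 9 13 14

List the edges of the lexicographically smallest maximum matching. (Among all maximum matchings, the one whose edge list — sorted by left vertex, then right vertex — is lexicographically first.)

|M| = 7 (so the lex-smallest maximum matching has 7 edges)
process left vertices in ascending order; for each, take the smallest-labelled available neighbour that still permits 7 edges overall, or leave it unmatched if none does
lex-smallest matching: {0-8, 1-13, 2-6, 3-10, 5-4, 7-9, 16-14}

Lex-smallest maximum matching: {(0,8), (1,13), (2,6), (3,10), (5,4), (7,9), (16,14)}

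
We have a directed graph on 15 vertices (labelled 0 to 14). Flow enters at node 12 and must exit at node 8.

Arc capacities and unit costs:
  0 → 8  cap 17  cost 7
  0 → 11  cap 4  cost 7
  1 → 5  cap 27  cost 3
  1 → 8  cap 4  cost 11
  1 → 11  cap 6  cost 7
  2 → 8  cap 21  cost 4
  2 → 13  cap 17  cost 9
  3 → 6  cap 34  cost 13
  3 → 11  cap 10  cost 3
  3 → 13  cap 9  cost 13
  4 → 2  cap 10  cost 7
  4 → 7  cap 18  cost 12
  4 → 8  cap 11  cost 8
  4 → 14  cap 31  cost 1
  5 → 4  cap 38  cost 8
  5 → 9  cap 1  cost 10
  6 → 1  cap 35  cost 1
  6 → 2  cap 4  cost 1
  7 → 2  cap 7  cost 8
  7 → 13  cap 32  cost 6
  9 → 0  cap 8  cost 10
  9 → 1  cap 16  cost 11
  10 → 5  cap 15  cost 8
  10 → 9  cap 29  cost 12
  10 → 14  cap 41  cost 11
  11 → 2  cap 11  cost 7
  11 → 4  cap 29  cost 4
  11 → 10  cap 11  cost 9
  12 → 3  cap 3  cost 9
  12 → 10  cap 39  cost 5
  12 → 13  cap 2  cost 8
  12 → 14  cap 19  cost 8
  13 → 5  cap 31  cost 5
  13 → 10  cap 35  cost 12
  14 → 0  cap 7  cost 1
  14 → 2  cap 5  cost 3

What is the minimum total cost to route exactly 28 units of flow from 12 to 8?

Minimum cost for 28 units: 639

shortest-cost path #1: 12→14→2→8 push 5 @ unit cost 15 (adds 75)
shortest-cost path #2: 12→14→0→8 push 7 @ unit cost 16 (adds 112)
shortest-cost path #3: 12→3→11→2→8 push 3 @ unit cost 23 (adds 69)
shortest-cost path #4: 12→13→5→4→8 push 2 @ unit cost 29 (adds 58)
shortest-cost path #5: 12→10→5→4→8 push 9 @ unit cost 29 (adds 261)
shortest-cost path #6: 12→10→5→4→2→8 push 2 @ unit cost 32 (adds 64)
total cost = 639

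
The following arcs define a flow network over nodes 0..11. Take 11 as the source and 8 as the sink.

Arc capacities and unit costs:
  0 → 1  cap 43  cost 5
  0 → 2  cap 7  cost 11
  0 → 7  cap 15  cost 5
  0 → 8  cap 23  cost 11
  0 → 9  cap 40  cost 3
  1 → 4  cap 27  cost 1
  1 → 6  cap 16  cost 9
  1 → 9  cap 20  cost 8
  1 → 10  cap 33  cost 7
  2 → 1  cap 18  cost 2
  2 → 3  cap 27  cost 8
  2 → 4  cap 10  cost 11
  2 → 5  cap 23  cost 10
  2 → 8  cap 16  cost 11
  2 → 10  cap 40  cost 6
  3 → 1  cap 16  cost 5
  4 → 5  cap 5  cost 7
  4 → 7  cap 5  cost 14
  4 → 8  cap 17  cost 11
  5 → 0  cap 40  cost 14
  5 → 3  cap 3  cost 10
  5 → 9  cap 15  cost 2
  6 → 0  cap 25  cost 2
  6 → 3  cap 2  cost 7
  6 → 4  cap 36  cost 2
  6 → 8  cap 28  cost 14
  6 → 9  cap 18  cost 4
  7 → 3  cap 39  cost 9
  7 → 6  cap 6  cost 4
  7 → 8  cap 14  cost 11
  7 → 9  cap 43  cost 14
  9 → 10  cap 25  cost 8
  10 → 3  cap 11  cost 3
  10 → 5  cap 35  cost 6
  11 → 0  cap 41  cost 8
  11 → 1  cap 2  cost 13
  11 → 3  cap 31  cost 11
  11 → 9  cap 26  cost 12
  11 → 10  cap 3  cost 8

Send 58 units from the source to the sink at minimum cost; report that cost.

shortest-cost path #1: 11→0→8 push 23 @ unit cost 19 (adds 437)
shortest-cost path #2: 11→0→7→8 push 14 @ unit cost 24 (adds 336)
shortest-cost path #3: 11→1→4→8 push 2 @ unit cost 25 (adds 50)
shortest-cost path #4: 11→0→1→4→8 push 4 @ unit cost 25 (adds 100)
shortest-cost path #5: 11→3→1→4→8 push 11 @ unit cost 28 (adds 308)
shortest-cost path #6: 11→3→1→0→2→8 push 4 @ unit cost 33 (adds 132)
total cost = 1363

Minimum cost for 58 units: 1363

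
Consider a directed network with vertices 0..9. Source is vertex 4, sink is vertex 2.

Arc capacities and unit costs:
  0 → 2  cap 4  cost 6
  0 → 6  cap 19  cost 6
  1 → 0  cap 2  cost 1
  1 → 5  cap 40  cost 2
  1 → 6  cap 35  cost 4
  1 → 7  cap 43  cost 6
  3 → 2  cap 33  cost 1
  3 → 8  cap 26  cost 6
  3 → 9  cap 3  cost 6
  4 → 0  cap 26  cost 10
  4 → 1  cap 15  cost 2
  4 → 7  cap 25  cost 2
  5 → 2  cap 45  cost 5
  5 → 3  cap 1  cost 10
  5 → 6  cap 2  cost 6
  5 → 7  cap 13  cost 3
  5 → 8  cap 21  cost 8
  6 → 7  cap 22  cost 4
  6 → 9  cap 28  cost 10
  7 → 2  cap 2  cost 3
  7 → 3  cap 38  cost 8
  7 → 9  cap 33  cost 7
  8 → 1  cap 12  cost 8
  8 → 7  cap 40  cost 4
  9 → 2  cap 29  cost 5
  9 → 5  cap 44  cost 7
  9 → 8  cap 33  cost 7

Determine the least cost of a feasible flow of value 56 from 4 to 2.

shortest-cost path #1: 4→7→2 push 2 @ unit cost 5 (adds 10)
shortest-cost path #2: 4→1→5→2 push 15 @ unit cost 9 (adds 135)
shortest-cost path #3: 4→7→3→2 push 23 @ unit cost 11 (adds 253)
shortest-cost path #4: 4→0→2 push 4 @ unit cost 16 (adds 64)
shortest-cost path #5: 4→0→6→7→3→2 push 10 @ unit cost 29 (adds 290)
shortest-cost path #6: 4→0→6→9→2 push 2 @ unit cost 31 (adds 62)
total cost = 814

Minimum cost for 56 units: 814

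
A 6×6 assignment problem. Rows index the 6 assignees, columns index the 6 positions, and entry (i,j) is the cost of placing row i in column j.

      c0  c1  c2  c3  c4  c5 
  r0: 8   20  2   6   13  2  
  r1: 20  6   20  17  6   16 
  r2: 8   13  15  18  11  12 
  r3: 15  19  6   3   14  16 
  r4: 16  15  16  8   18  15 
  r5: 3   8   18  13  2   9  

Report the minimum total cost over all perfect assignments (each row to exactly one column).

optimal assignment: row0→col5 (cost 2), row1→col1 (cost 6), row2→col0 (cost 8), row3→col2 (cost 6), row4→col3 (cost 8), row5→col4 (cost 2)
total = 2 + 6 + 8 + 6 + 8 + 2 = 32

Minimum assignment cost: 32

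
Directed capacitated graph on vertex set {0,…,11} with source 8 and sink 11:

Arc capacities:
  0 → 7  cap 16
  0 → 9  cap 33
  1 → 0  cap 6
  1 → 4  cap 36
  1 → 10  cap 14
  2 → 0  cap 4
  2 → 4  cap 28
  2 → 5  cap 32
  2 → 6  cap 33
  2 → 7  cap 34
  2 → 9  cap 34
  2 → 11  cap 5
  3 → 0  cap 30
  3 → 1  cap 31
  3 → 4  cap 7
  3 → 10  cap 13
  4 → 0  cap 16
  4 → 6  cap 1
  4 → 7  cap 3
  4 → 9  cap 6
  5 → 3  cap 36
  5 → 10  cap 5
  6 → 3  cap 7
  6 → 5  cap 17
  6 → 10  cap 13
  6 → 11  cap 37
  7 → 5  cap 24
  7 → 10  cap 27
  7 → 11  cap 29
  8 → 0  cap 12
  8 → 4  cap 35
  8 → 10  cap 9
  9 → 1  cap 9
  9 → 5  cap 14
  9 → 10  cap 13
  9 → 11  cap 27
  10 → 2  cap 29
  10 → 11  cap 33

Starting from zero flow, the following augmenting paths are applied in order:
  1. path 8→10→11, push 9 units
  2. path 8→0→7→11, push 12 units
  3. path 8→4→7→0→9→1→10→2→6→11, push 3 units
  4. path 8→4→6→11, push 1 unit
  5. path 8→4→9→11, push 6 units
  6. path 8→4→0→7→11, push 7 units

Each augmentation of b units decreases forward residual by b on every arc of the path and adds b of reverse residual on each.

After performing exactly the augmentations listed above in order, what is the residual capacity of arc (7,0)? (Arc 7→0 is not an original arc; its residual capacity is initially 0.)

Residual capacity of (7,0): 16

after path 1 (8→10→11, push 9): res(7,0)=0
after path 2 (8→0→7→11, push 12): res(7,0)=12
after path 3 (8→4→7→0→9→1→10→2→6→11, push 3): res(7,0)=9
after path 4 (8→4→6→11, push 1): res(7,0)=9
after path 5 (8→4→9→11, push 6): res(7,0)=9
after path 6 (8→4→0→7→11, push 7): res(7,0)=16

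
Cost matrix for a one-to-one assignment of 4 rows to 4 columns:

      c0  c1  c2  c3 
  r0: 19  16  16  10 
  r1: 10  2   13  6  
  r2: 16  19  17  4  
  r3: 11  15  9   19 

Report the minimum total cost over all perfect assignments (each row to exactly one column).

Minimum assignment cost: 33

optimal assignment: row0→col2 (cost 16), row1→col1 (cost 2), row2→col3 (cost 4), row3→col0 (cost 11)
total = 16 + 2 + 4 + 11 = 33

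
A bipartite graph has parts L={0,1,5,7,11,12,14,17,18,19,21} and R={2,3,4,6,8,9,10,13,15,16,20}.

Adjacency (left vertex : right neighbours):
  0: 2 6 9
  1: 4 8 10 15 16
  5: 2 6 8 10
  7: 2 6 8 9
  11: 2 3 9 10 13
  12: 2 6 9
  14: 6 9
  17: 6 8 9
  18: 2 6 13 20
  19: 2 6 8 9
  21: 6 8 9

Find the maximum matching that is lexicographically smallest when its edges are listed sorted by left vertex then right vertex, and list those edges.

Lex-smallest maximum matching: {(0,2), (1,4), (5,10), (7,6), (11,3), (12,9), (17,8), (18,13)}

|M| = 8 (so the lex-smallest maximum matching has 8 edges)
process left vertices in ascending order; for each, take the smallest-labelled available neighbour that still permits 8 edges overall, or leave it unmatched if none does
lex-smallest matching: {0-2, 1-4, 5-10, 7-6, 11-3, 12-9, 17-8, 18-13}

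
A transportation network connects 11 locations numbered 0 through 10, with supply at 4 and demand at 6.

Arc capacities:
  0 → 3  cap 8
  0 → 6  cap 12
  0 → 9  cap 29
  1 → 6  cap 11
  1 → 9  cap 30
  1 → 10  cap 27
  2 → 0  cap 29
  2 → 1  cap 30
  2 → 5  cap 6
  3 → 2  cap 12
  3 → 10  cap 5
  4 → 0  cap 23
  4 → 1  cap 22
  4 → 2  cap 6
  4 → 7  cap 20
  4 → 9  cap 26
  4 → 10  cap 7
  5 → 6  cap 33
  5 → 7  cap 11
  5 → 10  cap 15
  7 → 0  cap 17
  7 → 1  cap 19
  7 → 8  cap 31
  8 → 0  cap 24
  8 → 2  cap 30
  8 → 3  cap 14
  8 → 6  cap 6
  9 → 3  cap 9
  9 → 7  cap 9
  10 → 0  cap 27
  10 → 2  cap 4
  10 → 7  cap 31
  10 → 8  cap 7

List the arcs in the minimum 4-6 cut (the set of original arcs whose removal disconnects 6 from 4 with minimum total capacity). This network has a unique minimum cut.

Min-cut arcs: {(0,6), (1,6), (2,5), (8,6)} (total capacity 35)

augment #1: 4→0→6 push 12
augment #2: 4→1→6 push 11
augment #3: 4→2→5→6 push 6
augment #4: 4→7→8→6 push 6
max flow = 35; residual-reachable set from 4 gives S-side
cut edges (S→T): {(0,6), (1,6), (2,5), (8,6)} total cap 35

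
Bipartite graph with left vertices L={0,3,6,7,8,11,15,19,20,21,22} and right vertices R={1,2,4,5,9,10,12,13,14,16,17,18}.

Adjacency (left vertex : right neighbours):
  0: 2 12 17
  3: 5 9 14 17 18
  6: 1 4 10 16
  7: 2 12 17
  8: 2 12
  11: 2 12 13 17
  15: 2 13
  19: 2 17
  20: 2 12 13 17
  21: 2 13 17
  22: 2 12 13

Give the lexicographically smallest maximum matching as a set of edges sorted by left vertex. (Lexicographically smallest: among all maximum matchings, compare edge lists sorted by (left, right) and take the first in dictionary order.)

Lex-smallest maximum matching: {(0,2), (3,5), (6,1), (7,12), (11,13), (19,17)}

|M| = 6 (so the lex-smallest maximum matching has 6 edges)
process left vertices in ascending order; for each, take the smallest-labelled available neighbour that still permits 6 edges overall, or leave it unmatched if none does
lex-smallest matching: {0-2, 3-5, 6-1, 7-12, 11-13, 19-17}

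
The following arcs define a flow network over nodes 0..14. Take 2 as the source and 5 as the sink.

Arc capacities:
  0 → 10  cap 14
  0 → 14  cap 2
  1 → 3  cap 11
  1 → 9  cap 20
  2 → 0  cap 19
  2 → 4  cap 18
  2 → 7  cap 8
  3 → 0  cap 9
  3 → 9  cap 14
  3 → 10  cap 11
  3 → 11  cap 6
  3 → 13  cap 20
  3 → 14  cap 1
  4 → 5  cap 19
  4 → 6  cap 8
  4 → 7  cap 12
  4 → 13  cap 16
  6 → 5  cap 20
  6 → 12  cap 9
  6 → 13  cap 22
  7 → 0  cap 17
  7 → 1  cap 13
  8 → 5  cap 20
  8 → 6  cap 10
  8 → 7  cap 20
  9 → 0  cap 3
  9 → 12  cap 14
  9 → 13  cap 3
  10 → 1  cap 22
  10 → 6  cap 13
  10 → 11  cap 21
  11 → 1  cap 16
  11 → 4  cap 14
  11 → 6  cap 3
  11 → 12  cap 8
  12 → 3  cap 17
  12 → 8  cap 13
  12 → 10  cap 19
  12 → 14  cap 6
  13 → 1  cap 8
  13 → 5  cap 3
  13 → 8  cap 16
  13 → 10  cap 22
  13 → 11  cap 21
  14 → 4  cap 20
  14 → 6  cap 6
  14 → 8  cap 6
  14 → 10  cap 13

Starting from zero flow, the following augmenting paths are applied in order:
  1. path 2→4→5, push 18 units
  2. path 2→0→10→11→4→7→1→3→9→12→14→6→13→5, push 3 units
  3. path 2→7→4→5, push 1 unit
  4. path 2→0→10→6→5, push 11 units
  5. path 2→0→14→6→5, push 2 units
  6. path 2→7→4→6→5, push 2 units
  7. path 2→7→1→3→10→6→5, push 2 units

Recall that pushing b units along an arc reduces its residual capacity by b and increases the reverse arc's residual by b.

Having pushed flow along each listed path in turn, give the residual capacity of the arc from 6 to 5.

Residual capacity of (6,5): 3

after path 1 (2→4→5, push 18): res(6,5)=20
after path 2 (2→0→10→11→4→7→1→3→9→12→14→6→13→5, push 3): res(6,5)=20
after path 3 (2→7→4→5, push 1): res(6,5)=20
after path 4 (2→0→10→6→5, push 11): res(6,5)=9
after path 5 (2→0→14→6→5, push 2): res(6,5)=7
after path 6 (2→7→4→6→5, push 2): res(6,5)=5
after path 7 (2→7→1→3→10→6→5, push 2): res(6,5)=3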